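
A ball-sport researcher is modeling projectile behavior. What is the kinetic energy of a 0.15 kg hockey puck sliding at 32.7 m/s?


KE = 0.5 * m * v^2
KE = 0.5 * 0.15 * 32.7^2
KE = 0.5 * 0.15 * 1069.29 = 80.1968 J

80.1968 J


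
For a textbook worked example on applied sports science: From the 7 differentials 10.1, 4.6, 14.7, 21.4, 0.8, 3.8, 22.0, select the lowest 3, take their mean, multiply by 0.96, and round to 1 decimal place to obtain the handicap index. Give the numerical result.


All differentials: 10.1, 4.6, 14.7, 21.4, 0.8, 3.8, 22.0
Sorted: 0.8, 3.8, 4.6, 10.1, 14.7, 21.4, 22.0
Best 3: 0.8, 3.8, 4.6
Average of best = 9.2 / 3 = 3.0667
Raw index = 3.0667 * 0.96 = 2.944
Handicap index = round(2.944, 1) = 2.9

2.9


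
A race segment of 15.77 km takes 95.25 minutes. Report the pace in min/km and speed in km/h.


Pace = time / distance = 95.25 min / 15.77 km = 6.0399 min/km
Speed = distance / time_in_hours = 15.77 / 1.5875 hr
Speed = 9.9339 km/h

6.0399 min/km, 9.9339 km/h


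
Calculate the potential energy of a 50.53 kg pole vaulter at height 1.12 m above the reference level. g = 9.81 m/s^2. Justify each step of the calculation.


PE = m * g * h
PE = 50.53 * 9.81 * 1.12
PE = 495.6993 * 1.12 = 555.1832 J

555.1832 J


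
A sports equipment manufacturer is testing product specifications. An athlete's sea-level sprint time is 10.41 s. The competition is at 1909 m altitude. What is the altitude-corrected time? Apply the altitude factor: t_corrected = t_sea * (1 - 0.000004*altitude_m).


Correction factor = 1 - 0.000004 * 1909 = 0.992364
t_corrected = t_sea * factor = 10.41 * 0.992364
t_corrected = 10.3305 s

10.3305 s


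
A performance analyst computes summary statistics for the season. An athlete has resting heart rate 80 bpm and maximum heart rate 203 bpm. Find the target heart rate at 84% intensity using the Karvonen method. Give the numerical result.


Target = HRrest + pct*(HRmax - HRrest)
Heart rate reserve = HRmax - HRrest = 203 - 80 = 123 bpm
Fraction = 84% = 0.84
Target = 80 + 0.84 * 123
Target = 80 + 103.32 = 183.32 bpm

183.32 bpm


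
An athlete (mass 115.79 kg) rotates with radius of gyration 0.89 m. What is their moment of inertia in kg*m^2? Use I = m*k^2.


I = m * k^2
I = 115.79 * 0.89^2
I = 115.79 * 0.7921 = 91.7173 kg*m^2

91.7173 kg*m^2


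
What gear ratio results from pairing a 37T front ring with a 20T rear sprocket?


GR = front_teeth / rear_teeth
GR = 37 / 20
GR = 1.85

1.85


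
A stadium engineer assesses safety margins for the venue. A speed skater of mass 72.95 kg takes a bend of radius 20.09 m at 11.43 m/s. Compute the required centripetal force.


Fc = m * v^2 / r
v^2 = 11.43^2 = 130.6449
Fc = 72.95 * 130.6449 / 20.09
Fc = 9530.5455 / 20.09 = 474.3925 N

474.3925 N


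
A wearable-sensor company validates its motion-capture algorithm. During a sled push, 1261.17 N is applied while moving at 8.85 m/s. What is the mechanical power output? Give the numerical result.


P = F * v
P = 1261.17 * 8.85
P = 11161.3545 W

11161.3545 W


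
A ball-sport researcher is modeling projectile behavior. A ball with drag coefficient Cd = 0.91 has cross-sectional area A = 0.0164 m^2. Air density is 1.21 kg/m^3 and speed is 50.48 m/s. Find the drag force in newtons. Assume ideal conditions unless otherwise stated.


Fd = 0.5 * Cd * rho * A * v^2
Fd = 0.5 * 0.91 * 1.21 * 0.0164 * 50.48^2
v^2 = 2548.2304
Fd = 0.5 * 0.91 * 1.21 * 0.0164 * 2548.2304 = 23.008 N

23.008 N


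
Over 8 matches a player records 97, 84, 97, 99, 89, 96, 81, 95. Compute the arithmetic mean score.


Average = sum / n
Sum = 738
Average = 738 / 8 = 92.25

92.25


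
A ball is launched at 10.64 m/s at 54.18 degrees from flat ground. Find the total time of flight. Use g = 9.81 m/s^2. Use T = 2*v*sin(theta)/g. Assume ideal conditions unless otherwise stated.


T = 2*v*sin(theta)/g
sin(theta) = sin(54.18 deg) = 0.8109
T = 2*10.64*0.8109 / 9.81
T = 17.2551 / 9.81 = 1.7589 s

1.7589 s


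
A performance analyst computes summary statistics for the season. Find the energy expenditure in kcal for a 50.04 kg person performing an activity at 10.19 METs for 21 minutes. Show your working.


kcal = MET * mass * time_hr
Convert time: 21 min = 0.35 hr
kcal = 10.19 * 50.04 * 0.35
kcal = 178.4677 kcal

178.4677 kcal


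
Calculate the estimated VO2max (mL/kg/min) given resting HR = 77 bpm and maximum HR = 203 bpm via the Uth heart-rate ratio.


VO2max = 15.3 * HRmax / HRrest
VO2max = 15.3 * 203 / 77
VO2max = 3105.9 / 77 = 40.3364 mL/kg/min

40.3364 mL/kg/min


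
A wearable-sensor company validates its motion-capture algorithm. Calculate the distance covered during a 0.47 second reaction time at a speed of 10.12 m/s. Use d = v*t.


d = v * t
d = 10.12 * 0.47
d = 4.7564 m

4.7564 m


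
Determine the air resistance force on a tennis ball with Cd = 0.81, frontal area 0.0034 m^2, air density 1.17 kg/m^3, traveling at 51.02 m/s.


Fd = 0.5 * Cd * rho * A * v^2
Fd = 0.5 * 0.81 * 1.17 * 0.0034 * 51.02^2
v^2 = 2603.0404
Fd = 0.5 * 0.81 * 1.17 * 0.0034 * 2603.0404 = 4.1937 N

4.1937 N


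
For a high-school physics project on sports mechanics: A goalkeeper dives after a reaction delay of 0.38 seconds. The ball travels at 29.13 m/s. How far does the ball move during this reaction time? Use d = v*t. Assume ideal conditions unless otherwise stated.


d = v * t
d = 29.13 * 0.38
d = 11.0694 m

11.0694 m


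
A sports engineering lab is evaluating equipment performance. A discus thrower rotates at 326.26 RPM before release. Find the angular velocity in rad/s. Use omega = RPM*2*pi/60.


omega = RPM * 2 * pi / 60
omega = 326.26 * 2 * 3.14159 / 60
omega = 2049.952 / 60 = 34.1659 rad/s

34.1659 rad/s


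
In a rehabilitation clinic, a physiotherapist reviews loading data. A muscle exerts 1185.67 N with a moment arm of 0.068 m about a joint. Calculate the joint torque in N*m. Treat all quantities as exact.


tau = F * d
tau = 1185.67 * 0.068
tau = 80.6256 N*m

80.6256 N*m


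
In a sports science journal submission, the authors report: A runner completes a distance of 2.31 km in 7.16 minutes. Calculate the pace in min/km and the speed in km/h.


Pace = time / distance = 7.16 min / 2.31 km = 3.0996 min/km
Speed = distance / time_in_hours = 2.31 / 0.1193 hr
Speed = 19.3575 km/h

3.0996 min/km, 19.3575 km/h


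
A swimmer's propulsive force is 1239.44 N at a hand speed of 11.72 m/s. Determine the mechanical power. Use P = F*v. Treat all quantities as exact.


P = F * v
P = 1239.44 * 11.72
P = 14526.2368 W

14526.2368 W


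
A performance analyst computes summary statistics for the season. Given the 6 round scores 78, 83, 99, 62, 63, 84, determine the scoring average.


Average = sum / n
Sum = 469
Average = 469 / 6 = 78.1667

78.1667


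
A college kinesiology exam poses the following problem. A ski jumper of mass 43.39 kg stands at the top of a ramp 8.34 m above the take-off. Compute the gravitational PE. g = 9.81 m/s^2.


PE = m * g * h
PE = 43.39 * 9.81 * 8.34
PE = 425.6559 * 8.34 = 3549.9702 J

3549.9702 J


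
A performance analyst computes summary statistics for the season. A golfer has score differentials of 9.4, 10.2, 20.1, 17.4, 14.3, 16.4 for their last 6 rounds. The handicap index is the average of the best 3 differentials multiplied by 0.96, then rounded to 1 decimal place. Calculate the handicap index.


All differentials: 9.4, 10.2, 20.1, 17.4, 14.3, 16.4
Sorted: 9.4, 10.2, 14.3, 16.4, 17.4, 20.1
Best 3: 9.4, 10.2, 14.3
Average of best = 33.9 / 3 = 11.3
Raw index = 11.3 * 0.96 = 10.848
Handicap index = round(10.848, 1) = 10.8

10.8


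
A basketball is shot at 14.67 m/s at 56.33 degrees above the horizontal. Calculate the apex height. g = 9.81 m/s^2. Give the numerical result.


H = (v*sin(theta))^2 / (2*g)
vy = v*sin(theta) = 14.67 * sin(56.33 deg) = 12.209 m/s
H = vy^2 / (2*g) = 149.0603 / (2*9.81)
H = 149.0603 / 19.62 = 7.5974 m

7.5974 m


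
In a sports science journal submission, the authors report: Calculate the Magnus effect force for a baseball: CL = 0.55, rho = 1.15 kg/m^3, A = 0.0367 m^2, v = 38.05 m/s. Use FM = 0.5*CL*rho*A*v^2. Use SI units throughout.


FM = 0.5 * CL * rho * A * v^2
FM = 0.5 * 0.55 * 1.15 * 0.0367 * 38.05^2
v^2 = 1447.8025
FM = 0.5 * 0.55 * 1.15 * 0.0367 * 1447.8025 = 16.8037 N

16.8037 N


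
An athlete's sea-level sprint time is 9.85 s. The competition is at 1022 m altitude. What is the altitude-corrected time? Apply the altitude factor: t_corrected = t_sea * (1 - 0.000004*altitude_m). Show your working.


Correction factor = 1 - 0.000004 * 1022 = 0.995912
t_corrected = t_sea * factor = 9.85 * 0.995912
t_corrected = 9.8097 s

9.8097 s


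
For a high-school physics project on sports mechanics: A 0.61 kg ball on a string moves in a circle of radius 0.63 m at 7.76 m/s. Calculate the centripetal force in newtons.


Fc = m * v^2 / r
v^2 = 7.76^2 = 60.2176
Fc = 0.61 * 60.2176 / 0.63
Fc = 36.7327 / 0.63 = 58.3059 N

58.3059 N


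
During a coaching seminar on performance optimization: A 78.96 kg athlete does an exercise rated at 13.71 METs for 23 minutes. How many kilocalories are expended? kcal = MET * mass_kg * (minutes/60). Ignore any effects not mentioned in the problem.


kcal = MET * mass * time_hr
Convert time: 23 min = 0.3833 hr
kcal = 13.71 * 78.96 * 0.3833
kcal = 414.9743 kcal

414.9743 kcal


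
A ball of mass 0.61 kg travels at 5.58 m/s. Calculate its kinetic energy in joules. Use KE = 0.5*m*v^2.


KE = 0.5 * m * v^2
KE = 0.5 * 0.61 * 5.58^2
KE = 0.5 * 0.61 * 31.1364 = 9.4966 J

9.4966 J


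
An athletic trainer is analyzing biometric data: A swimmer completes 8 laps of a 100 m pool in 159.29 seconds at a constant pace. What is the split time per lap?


Split time = total_time / n_laps = 159.29 / 8
Split time = 19.9112 s per lap

19.9112 s


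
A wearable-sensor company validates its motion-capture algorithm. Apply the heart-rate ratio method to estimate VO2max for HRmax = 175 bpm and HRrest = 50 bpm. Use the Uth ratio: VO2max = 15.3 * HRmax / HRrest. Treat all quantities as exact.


VO2max = 15.3 * HRmax / HRrest
VO2max = 15.3 * 175 / 50
VO2max = 2677.5 / 50 = 53.55 mL/kg/min

53.55 mL/kg/min


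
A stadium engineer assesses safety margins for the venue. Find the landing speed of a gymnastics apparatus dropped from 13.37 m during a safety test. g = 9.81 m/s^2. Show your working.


v = sqrt(2 * g * h)
v = sqrt(2 * 9.81 * 13.37)
v = sqrt(262.3194) = 16.1963 m/s

16.1963 m/s


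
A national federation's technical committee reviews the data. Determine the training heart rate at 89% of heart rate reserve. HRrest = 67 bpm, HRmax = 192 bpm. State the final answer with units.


Target = HRrest + pct*(HRmax - HRrest)
Heart rate reserve = HRmax - HRrest = 192 - 67 = 125 bpm
Fraction = 89% = 0.89
Target = 67 + 0.89 * 125
Target = 67 + 111.25 = 178.25 bpm

178.25 bpm


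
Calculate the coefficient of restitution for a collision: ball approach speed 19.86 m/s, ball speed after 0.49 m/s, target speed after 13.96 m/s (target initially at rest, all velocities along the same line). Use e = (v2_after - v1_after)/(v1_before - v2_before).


e = (v2_after - v1_after) / (v1_before - v2_before)
Numerator = 13.96 - 0.49 = 13.47
Denominator = 19.86 - 0 = 19.86
e = 13.47 / 19.86 = 0.6782

0.6782


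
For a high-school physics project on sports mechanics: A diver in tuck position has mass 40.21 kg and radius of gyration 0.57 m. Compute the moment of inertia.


I = m * k^2
I = 40.21 * 0.57^2
I = 40.21 * 0.3249 = 13.0642 kg*m^2

13.0642 kg*m^2


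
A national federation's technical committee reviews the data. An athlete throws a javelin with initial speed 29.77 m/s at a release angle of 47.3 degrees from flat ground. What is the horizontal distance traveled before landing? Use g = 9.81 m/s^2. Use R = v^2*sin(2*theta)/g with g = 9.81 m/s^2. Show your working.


R = v^2 * sin(2*theta) / g
Convert angle to radians: theta = 47.3 deg = 0.8255 rad
sin(2*theta) = sin(1.6511) = 0.9968
R = 29.77^2 * 0.9968 / 9.81
R = 886.2529 * 0.9968 / 9.81 = 90.0508 m

90.0508 m


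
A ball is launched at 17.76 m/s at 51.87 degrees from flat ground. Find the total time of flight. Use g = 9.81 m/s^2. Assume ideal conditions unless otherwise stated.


T = 2*v*sin(theta)/g
sin(theta) = sin(51.87 deg) = 0.7866
T = 2*17.76*0.7866 / 9.81
T = 27.9405 / 9.81 = 2.8482 s

2.8482 s


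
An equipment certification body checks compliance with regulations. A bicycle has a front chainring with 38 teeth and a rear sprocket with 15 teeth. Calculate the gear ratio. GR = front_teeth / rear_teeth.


GR = front_teeth / rear_teeth
GR = 38 / 15
GR = 2.5333

2.5333


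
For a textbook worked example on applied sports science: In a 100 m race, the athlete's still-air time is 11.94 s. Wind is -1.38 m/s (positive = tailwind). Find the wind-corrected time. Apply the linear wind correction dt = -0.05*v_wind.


dt = -0.05 * v_wind = -0.05 * -1.38 = 0.069 s
t_corrected = t_still + dt = 11.94 + (0.069)
t_corrected = 12.009 s

12.009 s


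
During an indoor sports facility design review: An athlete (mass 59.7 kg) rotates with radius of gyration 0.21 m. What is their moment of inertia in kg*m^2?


I = m * k^2
I = 59.7 * 0.21^2
I = 59.7 * 0.0441 = 2.6328 kg*m^2

2.6328 kg*m^2


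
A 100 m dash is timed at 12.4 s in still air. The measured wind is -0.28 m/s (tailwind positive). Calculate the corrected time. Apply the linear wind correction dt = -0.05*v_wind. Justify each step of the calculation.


dt = -0.05 * v_wind = -0.05 * -0.28 = 0.014 s
t_corrected = t_still + dt = 12.4 + (0.014)
t_corrected = 12.414 s

12.414 s


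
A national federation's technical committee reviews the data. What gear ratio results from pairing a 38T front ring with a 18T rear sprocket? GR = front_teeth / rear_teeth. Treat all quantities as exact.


GR = front_teeth / rear_teeth
GR = 38 / 18
GR = 2.1111

2.1111


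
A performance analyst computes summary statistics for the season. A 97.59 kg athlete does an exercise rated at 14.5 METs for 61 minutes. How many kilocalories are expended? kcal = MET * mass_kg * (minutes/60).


kcal = MET * mass * time_hr
Convert time: 61 min = 1.0167 hr
kcal = 14.5 * 97.59 * 1.0167
kcal = 1438.6392 kcal

1438.6392 kcal


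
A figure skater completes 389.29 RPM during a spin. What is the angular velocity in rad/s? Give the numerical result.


omega = RPM * 2 * pi / 60
omega = 389.29 * 2 * 3.14159 / 60
omega = 2445.9812 / 60 = 40.7664 rad/s

40.7664 rad/s


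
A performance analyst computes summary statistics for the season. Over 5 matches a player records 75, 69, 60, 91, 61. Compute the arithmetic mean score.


Average = sum / n
Sum = 356
Average = 356 / 5 = 71.2

71.2


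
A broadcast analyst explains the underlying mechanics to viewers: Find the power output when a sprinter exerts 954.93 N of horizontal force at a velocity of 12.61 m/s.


P = F * v
P = 954.93 * 12.61
P = 12041.6673 W

12041.6673 W


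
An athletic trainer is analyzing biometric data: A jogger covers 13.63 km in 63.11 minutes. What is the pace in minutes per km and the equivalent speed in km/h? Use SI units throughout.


Pace = time / distance = 63.11 min / 13.63 km = 4.6302 min/km
Speed = distance / time_in_hours = 13.63 / 1.0518 hr
Speed = 12.9583 km/h

4.6302 min/km, 12.9583 km/h


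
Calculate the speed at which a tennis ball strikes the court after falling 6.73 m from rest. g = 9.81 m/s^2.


v = sqrt(2 * g * h)
v = sqrt(2 * 9.81 * 6.73)
v = sqrt(132.0426) = 11.491 m/s

11.491 m/s


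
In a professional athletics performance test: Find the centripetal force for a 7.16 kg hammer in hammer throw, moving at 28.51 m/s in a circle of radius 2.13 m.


Fc = m * v^2 / r
v^2 = 28.51^2 = 812.8201
Fc = 7.16 * 812.8201 / 2.13
Fc = 5819.7919 / 2.13 = 2732.2967 N

2732.2967 N


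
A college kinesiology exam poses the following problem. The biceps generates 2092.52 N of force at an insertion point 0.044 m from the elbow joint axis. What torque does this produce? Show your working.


tau = F * d
tau = 2092.52 * 0.044
tau = 92.0709 N*m

92.0709 N*m


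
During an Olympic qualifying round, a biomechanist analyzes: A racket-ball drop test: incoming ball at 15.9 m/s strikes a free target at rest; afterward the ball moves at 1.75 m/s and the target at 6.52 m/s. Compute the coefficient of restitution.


e = (v2_after - v1_after) / (v1_before - v2_before)
Numerator = 6.52 - 1.75 = 4.77
Denominator = 15.9 - 0 = 15.9
e = 4.77 / 15.9 = 0.3

0.3


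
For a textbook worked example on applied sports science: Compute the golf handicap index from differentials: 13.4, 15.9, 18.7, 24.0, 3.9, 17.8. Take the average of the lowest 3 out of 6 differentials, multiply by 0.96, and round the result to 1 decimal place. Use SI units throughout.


All differentials: 13.4, 15.9, 18.7, 24.0, 3.9, 17.8
Sorted: 3.9, 13.4, 15.9, 17.8, 18.7, 24.0
Best 3: 3.9, 13.4, 15.9
Average of best = 33.2 / 3 = 11.0667
Raw index = 11.0667 * 0.96 = 10.624
Handicap index = round(10.624, 1) = 10.6

10.6


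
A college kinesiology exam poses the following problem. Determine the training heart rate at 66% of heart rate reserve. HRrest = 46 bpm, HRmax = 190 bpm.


Target = HRrest + pct*(HRmax - HRrest)
Heart rate reserve = HRmax - HRrest = 190 - 46 = 144 bpm
Fraction = 66% = 0.66
Target = 46 + 0.66 * 144
Target = 46 + 95.04 = 141.04 bpm

141.04 bpm


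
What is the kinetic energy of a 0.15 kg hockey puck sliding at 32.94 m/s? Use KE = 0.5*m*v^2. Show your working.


KE = 0.5 * m * v^2
KE = 0.5 * 0.15 * 32.94^2
KE = 0.5 * 0.15 * 1085.0436 = 81.3783 J

81.3783 J


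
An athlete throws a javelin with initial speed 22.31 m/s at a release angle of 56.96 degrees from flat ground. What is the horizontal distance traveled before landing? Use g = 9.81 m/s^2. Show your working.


R = v^2 * sin(2*theta) / g
Convert angle to radians: theta = 56.96 deg = 0.9941 rad
sin(2*theta) = sin(1.9883) = 0.9141
R = 22.31^2 * 0.9141 / 9.81
R = 497.7361 * 0.9141 / 9.81 = 46.3799 m

46.3799 m


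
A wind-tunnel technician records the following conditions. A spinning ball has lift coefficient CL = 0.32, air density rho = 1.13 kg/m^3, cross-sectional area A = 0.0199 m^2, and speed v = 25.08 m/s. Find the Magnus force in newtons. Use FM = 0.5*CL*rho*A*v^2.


FM = 0.5 * CL * rho * A * v^2
FM = 0.5 * 0.32 * 1.13 * 0.0199 * 25.08^2
v^2 = 629.0064
FM = 0.5 * 0.32 * 1.13 * 0.0199 * 629.0064 = 2.2631 N

2.2631 N


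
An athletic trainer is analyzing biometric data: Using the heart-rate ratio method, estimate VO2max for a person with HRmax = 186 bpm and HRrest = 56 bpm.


VO2max = 15.3 * HRmax / HRrest
VO2max = 15.3 * 186 / 56
VO2max = 2845.8 / 56 = 50.8179 mL/kg/min

50.8179 mL/kg/min


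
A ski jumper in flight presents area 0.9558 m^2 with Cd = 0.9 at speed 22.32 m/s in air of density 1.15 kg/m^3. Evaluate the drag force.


Fd = 0.5 * Cd * rho * A * v^2
Fd = 0.5 * 0.9 * 1.15 * 0.9558 * 22.32^2
v^2 = 498.1824
Fd = 0.5 * 0.9 * 1.15 * 0.9558 * 498.1824 = 246.4142 N

246.4142 N


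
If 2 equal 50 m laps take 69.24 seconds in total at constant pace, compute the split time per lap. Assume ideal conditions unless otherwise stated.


Split time = total_time / n_laps = 69.24 / 2
Split time = 34.62 s per lap

34.62 s


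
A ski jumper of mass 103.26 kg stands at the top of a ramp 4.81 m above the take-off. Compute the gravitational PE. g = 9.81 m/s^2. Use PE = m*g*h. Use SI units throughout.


PE = m * g * h
PE = 103.26 * 9.81 * 4.81
PE = 1012.9806 * 4.81 = 4872.4367 J

4872.4367 J


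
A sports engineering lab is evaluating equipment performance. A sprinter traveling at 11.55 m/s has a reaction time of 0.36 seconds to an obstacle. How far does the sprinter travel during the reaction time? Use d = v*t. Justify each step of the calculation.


d = v * t
d = 11.55 * 0.36
d = 4.158 m

4.158 m


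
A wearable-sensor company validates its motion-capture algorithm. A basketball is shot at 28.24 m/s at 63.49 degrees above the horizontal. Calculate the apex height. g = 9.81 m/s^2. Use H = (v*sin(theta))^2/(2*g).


H = (v*sin(theta))^2 / (2*g)
vy = v*sin(theta) = 28.24 * sin(63.49 deg) = 25.2707 m/s
H = vy^2 / (2*g) = 638.6106 / (2*9.81)
H = 638.6106 / 19.62 = 32.549 m

32.549 m


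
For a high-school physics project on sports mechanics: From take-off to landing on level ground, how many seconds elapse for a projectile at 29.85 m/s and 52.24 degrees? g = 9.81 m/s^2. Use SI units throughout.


T = 2*v*sin(theta)/g
sin(theta) = sin(52.24 deg) = 0.7906
T = 2*29.85*0.7906 / 9.81
T = 47.1978 / 9.81 = 4.8112 s

4.8112 s


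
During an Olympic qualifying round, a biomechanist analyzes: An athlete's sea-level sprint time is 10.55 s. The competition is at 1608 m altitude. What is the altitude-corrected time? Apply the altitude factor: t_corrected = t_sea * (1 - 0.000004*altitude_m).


Correction factor = 1 - 0.000004 * 1608 = 0.993568
t_corrected = t_sea * factor = 10.55 * 0.993568
t_corrected = 10.4821 s

10.4821 s


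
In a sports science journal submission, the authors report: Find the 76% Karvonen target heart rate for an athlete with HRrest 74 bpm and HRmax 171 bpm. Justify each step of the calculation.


Target = HRrest + pct*(HRmax - HRrest)
Heart rate reserve = HRmax - HRrest = 171 - 74 = 97 bpm
Fraction = 76% = 0.76
Target = 74 + 0.76 * 97
Target = 74 + 73.72 = 147.72 bpm

147.72 bpm


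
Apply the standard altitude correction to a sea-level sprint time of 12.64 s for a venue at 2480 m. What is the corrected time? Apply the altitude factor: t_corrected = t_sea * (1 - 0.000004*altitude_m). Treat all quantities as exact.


Correction factor = 1 - 0.000004 * 2480 = 0.99008
t_corrected = t_sea * factor = 12.64 * 0.99008
t_corrected = 12.5146 s

12.5146 s


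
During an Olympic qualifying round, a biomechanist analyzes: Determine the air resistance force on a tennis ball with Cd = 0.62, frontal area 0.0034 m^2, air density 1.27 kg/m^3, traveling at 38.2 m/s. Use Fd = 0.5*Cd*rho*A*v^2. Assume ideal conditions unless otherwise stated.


Fd = 0.5 * Cd * rho * A * v^2
Fd = 0.5 * 0.62 * 1.27 * 0.0034 * 38.2^2
v^2 = 1459.24
Fd = 0.5 * 0.62 * 1.27 * 0.0034 * 1459.24 = 1.9533 N

1.9533 N


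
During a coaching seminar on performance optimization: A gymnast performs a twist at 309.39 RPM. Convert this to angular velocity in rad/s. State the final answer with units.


omega = RPM * 2 * pi / 60
omega = 309.39 * 2 * 3.14159 / 60
omega = 1943.9547 / 60 = 32.3992 rad/s

32.3992 rad/s


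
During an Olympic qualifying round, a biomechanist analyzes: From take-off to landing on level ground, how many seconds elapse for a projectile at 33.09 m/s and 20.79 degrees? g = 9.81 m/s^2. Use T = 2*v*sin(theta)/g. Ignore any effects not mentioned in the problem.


T = 2*v*sin(theta)/g
sin(theta) = sin(20.79 deg) = 0.3549
T = 2*33.09*0.3549 / 9.81
T = 23.4902 / 9.81 = 2.3945 s

2.3945 s


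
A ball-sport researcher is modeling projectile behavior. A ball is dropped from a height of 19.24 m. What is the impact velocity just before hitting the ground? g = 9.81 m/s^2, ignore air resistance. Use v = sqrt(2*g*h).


v = sqrt(2 * g * h)
v = sqrt(2 * 9.81 * 19.24)
v = sqrt(377.4888) = 19.4291 m/s

19.4291 m/s


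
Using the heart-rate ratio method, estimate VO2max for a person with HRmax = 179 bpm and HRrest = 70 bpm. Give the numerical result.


VO2max = 15.3 * HRmax / HRrest
VO2max = 15.3 * 179 / 70
VO2max = 2738.7 / 70 = 39.1243 mL/kg/min

39.1243 mL/kg/min


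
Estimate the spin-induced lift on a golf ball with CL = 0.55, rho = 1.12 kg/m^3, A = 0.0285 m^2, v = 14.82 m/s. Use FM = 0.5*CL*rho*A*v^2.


FM = 0.5 * CL * rho * A * v^2
FM = 0.5 * 0.55 * 1.12 * 0.0285 * 14.82^2
v^2 = 219.6324
FM = 0.5 * 0.55 * 1.12 * 0.0285 * 219.6324 = 1.9279 N

1.9279 N


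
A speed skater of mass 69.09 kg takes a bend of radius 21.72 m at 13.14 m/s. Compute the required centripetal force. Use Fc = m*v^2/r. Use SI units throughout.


Fc = m * v^2 / r
v^2 = 13.14^2 = 172.6596
Fc = 69.09 * 172.6596 / 21.72
Fc = 11929.0518 / 21.72 = 549.2197 N

549.2197 N


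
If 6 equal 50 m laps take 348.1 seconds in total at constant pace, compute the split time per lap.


Split time = total_time / n_laps = 348.1 / 6
Split time = 58.0167 s per lap

58.0167 s


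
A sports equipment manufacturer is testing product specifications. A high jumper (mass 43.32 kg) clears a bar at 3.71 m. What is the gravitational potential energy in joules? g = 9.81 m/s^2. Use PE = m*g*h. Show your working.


PE = m * g * h
PE = 43.32 * 9.81 * 3.71
PE = 424.9692 * 3.71 = 1576.6357 J

1576.6357 J


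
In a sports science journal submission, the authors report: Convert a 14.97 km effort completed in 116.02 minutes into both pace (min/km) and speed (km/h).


Pace = time / distance = 116.02 min / 14.97 km = 7.7502 min/km
Speed = distance / time_in_hours = 14.97 / 1.9337 hr
Speed = 7.7418 km/h

7.7502 min/km, 7.7418 km/h


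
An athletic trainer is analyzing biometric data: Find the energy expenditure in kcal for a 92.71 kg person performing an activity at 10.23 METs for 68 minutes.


kcal = MET * mass * time_hr
Convert time: 68 min = 1.1333 hr
kcal = 10.23 * 92.71 * 1.1333
kcal = 1074.8797 kcal

1074.8797 kcal


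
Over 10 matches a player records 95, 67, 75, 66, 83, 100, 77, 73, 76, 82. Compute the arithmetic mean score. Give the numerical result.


Average = sum / n
Sum = 794
Average = 794 / 10 = 79.4

79.4


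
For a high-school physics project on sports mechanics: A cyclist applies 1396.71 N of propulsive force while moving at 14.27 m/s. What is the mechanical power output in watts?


P = F * v
P = 1396.71 * 14.27
P = 19931.0517 W

19931.0517 W


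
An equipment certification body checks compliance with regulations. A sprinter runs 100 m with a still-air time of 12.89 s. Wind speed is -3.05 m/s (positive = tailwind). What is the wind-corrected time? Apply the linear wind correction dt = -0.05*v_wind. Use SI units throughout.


dt = -0.05 * v_wind = -0.05 * -3.05 = 0.1525 s
t_corrected = t_still + dt = 12.89 + (0.1525)
t_corrected = 13.0425 s

13.0425 s


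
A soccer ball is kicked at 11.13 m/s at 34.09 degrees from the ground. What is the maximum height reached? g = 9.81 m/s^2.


H = (v*sin(theta))^2 / (2*g)
vy = v*sin(theta) = 11.13 * sin(34.09 deg) = 6.2383 m/s
H = vy^2 / (2*g) = 38.9164 / (2*9.81)
H = 38.9164 / 19.62 = 1.9835 m

1.9835 m


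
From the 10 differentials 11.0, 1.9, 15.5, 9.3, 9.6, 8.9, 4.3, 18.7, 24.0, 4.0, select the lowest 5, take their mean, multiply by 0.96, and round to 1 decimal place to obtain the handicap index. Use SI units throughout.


All differentials: 11.0, 1.9, 15.5, 9.3, 9.6, 8.9, 4.3, 18.7, 24.0, 4.0
Sorted: 1.9, 4.0, 4.3, 8.9, 9.3, 9.6, 11.0, 15.5, 18.7, 24.0
Best 5: 1.9, 4.0, 4.3, 8.9, 9.3
Average of best = 28.4 / 5 = 5.68
Raw index = 5.68 * 0.96 = 5.4528
Handicap index = round(5.4528, 1) = 5.5

5.5


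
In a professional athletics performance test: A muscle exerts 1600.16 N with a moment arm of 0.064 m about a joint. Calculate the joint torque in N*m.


tau = F * d
tau = 1600.16 * 0.064
tau = 102.4102 N*m

102.4102 N*m


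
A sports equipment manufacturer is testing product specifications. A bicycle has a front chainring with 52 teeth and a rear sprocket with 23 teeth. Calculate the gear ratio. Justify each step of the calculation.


GR = front_teeth / rear_teeth
GR = 52 / 23
GR = 2.2609

2.2609


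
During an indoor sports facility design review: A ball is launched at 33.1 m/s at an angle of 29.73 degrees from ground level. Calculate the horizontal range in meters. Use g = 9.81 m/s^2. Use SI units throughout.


R = v^2 * sin(2*theta) / g
Convert angle to radians: theta = 29.73 deg = 0.5189 rad
sin(2*theta) = sin(1.0378) = 0.8613
R = 33.1^2 * 0.8613 / 9.81
R = 1095.61 * 0.8613 / 9.81 = 96.1897 m

96.1897 m


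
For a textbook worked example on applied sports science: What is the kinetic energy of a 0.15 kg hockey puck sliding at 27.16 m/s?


KE = 0.5 * m * v^2
KE = 0.5 * 0.15 * 27.16^2
KE = 0.5 * 0.15 * 737.6656 = 55.3249 J

55.3249 J


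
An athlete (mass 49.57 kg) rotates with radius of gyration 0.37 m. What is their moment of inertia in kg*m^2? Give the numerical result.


I = m * k^2
I = 49.57 * 0.37^2
I = 49.57 * 0.1369 = 6.7861 kg*m^2

6.7861 kg*m^2


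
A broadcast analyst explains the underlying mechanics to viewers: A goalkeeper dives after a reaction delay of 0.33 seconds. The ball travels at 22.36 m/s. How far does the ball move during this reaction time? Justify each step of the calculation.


d = v * t
d = 22.36 * 0.33
d = 7.3788 m

7.3788 m


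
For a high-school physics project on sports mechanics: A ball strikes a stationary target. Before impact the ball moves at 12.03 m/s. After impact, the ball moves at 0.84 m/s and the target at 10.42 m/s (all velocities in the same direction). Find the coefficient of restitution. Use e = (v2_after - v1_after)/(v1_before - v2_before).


e = (v2_after - v1_after) / (v1_before - v2_before)
Numerator = 10.42 - 0.84 = 9.58
Denominator = 12.03 - 0 = 12.03
e = 9.58 / 12.03 = 0.7963

0.7963


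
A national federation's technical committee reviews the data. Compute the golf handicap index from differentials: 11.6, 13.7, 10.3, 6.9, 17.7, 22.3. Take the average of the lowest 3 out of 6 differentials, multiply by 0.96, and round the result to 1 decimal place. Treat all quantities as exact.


All differentials: 11.6, 13.7, 10.3, 6.9, 17.7, 22.3
Sorted: 6.9, 10.3, 11.6, 13.7, 17.7, 22.3
Best 3: 6.9, 10.3, 11.6
Average of best = 28.8 / 3 = 9.6
Raw index = 9.6 * 0.96 = 9.216
Handicap index = round(9.216, 1) = 9.2

9.2


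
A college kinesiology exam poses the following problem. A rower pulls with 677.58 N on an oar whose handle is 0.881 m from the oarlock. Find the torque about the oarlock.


tau = F * d
tau = 677.58 * 0.881
tau = 596.948 N*m

596.948 N*m


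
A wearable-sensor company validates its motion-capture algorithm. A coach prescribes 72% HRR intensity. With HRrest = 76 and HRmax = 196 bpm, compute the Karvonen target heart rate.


Target = HRrest + pct*(HRmax - HRrest)
Heart rate reserve = HRmax - HRrest = 196 - 76 = 120 bpm
Fraction = 72% = 0.72
Target = 76 + 0.72 * 120
Target = 76 + 86.4 = 162.4 bpm

162.4 bpm


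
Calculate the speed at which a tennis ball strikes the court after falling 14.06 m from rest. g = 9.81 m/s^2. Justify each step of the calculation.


v = sqrt(2 * g * h)
v = sqrt(2 * 9.81 * 14.06)
v = sqrt(275.8572) = 16.6089 m/s

16.6089 m/s


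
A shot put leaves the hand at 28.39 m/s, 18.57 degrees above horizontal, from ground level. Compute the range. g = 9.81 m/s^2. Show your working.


R = v^2 * sin(2*theta) / g
Convert angle to radians: theta = 18.57 deg = 0.3241 rad
sin(2*theta) = sin(0.6482) = 0.6038
R = 28.39^2 * 0.6038 / 9.81
R = 805.9921 * 0.6038 / 9.81 = 49.6055 m

49.6055 m


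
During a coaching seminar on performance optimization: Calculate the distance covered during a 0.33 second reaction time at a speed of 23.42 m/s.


d = v * t
d = 23.42 * 0.33
d = 7.7286 m

7.7286 m


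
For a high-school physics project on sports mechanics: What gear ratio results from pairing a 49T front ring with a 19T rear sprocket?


GR = front_teeth / rear_teeth
GR = 49 / 19
GR = 2.5789

2.5789


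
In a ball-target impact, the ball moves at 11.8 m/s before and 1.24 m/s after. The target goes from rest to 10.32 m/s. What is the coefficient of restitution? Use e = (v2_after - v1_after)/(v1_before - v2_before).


e = (v2_after - v1_after) / (v1_before - v2_before)
Numerator = 10.32 - 1.24 = 9.08
Denominator = 11.8 - 0 = 11.8
e = 9.08 / 11.8 = 0.7695

0.7695


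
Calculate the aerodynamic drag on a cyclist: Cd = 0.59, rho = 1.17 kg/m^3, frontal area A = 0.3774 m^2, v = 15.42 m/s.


Fd = 0.5 * Cd * rho * A * v^2
Fd = 0.5 * 0.59 * 1.17 * 0.3774 * 15.42^2
v^2 = 237.7764
Fd = 0.5 * 0.59 * 1.17 * 0.3774 * 237.7764 = 30.9727 N

30.9727 N


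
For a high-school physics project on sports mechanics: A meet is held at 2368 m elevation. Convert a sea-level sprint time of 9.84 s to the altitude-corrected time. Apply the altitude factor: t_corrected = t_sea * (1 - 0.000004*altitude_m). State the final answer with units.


Correction factor = 1 - 0.000004 * 2368 = 0.990528
t_corrected = t_sea * factor = 9.84 * 0.990528
t_corrected = 9.7468 s

9.7468 s


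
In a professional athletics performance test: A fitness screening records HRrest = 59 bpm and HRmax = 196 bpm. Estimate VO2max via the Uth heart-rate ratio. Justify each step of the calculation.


VO2max = 15.3 * HRmax / HRrest
VO2max = 15.3 * 196 / 59
VO2max = 2998.8 / 59 = 50.8271 mL/kg/min

50.8271 mL/kg/min


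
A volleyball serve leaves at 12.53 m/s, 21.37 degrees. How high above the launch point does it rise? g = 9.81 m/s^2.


H = (v*sin(theta))^2 / (2*g)
vy = v*sin(theta) = 12.53 * sin(21.37 deg) = 4.5658 m/s
H = vy^2 / (2*g) = 20.8465 / (2*9.81)
H = 20.8465 / 19.62 = 1.0625 m

1.0625 m


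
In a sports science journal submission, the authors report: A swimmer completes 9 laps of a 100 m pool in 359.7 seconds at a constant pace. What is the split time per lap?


Split time = total_time / n_laps = 359.7 / 9
Split time = 39.9667 s per lap

39.9667 s


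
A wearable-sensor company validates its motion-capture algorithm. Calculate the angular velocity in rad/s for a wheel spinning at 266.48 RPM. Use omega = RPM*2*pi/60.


omega = RPM * 2 * pi / 60
omega = 266.48 * 2 * 3.14159 / 60
omega = 1674.3432 / 60 = 27.9057 rad/s

27.9057 rad/s


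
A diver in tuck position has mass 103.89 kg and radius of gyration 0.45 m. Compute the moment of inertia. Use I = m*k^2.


I = m * k^2
I = 103.89 * 0.45^2
I = 103.89 * 0.2025 = 21.0377 kg*m^2

21.0377 kg*m^2


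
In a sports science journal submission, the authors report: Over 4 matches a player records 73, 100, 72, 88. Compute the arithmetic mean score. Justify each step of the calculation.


Average = sum / n
Sum = 333
Average = 333 / 4 = 83.25

83.25


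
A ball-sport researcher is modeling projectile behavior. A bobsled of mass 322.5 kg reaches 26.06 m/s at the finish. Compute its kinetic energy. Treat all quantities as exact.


KE = 0.5 * m * v^2
KE = 0.5 * 322.5 * 26.06^2
KE = 0.5 * 322.5 * 679.1236 = 109508.6805 J

109508.6805 J


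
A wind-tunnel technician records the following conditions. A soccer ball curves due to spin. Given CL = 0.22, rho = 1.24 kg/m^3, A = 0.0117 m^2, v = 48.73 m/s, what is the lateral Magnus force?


FM = 0.5 * CL * rho * A * v^2
FM = 0.5 * 0.22 * 1.24 * 0.0117 * 48.73^2
v^2 = 2374.6129
FM = 0.5 * 0.22 * 1.24 * 0.0117 * 2374.6129 = 3.7896 N

3.7896 N


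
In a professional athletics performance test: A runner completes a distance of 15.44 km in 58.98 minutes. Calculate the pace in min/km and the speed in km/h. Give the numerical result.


Pace = time / distance = 58.98 min / 15.44 km = 3.8199 min/km
Speed = distance / time_in_hours = 15.44 / 0.983 hr
Speed = 15.707 km/h

3.8199 min/km, 15.707 km/h


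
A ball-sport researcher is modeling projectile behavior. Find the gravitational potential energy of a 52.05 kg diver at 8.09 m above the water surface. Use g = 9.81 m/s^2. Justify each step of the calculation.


PE = m * g * h
PE = 52.05 * 9.81 * 8.09
PE = 510.6105 * 8.09 = 4130.8389 J

4130.8389 J


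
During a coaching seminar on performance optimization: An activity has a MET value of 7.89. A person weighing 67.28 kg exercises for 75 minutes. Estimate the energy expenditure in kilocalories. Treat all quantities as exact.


kcal = MET * mass * time_hr
Convert time: 75 min = 1.25 hr
kcal = 7.89 * 67.28 * 1.25
kcal = 663.549 kcal

663.549 kcal


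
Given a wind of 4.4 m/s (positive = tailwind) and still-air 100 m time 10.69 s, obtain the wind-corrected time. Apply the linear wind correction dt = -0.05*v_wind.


dt = -0.05 * v_wind = -0.05 * 4.4 = -0.22 s
t_corrected = t_still + dt = 10.69 + (-0.22)
t_corrected = 10.47 s

10.47 s


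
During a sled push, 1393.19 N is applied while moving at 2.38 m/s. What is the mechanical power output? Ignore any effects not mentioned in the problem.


P = F * v
P = 1393.19 * 2.38
P = 3315.7922 W

3315.7922 W


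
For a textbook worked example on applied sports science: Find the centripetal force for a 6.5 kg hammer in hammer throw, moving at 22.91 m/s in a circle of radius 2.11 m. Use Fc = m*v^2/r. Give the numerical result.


Fc = m * v^2 / r
v^2 = 22.91^2 = 524.8681
Fc = 6.5 * 524.8681 / 2.11
Fc = 3411.6427 / 2.11 = 1616.8923 N

1616.8923 N


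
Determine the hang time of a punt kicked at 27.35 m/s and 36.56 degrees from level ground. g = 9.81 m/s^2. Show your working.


T = 2*v*sin(theta)/g
sin(theta) = sin(36.56 deg) = 0.5957
T = 2*27.35*0.5957 / 9.81
T = 32.5828 / 9.81 = 3.3214 s

3.3214 s


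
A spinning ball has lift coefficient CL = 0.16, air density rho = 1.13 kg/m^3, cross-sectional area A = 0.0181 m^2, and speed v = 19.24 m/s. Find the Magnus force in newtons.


FM = 0.5 * CL * rho * A * v^2
FM = 0.5 * 0.16 * 1.13 * 0.0181 * 19.24^2
v^2 = 370.1776
FM = 0.5 * 0.16 * 1.13 * 0.0181 * 370.1776 = 0.6057 N

0.6057 N


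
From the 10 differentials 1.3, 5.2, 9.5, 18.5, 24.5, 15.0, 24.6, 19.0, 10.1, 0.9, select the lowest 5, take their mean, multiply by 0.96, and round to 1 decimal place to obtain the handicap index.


All differentials: 1.3, 5.2, 9.5, 18.5, 24.5, 15.0, 24.6, 19.0, 10.1, 0.9
Sorted: 0.9, 1.3, 5.2, 9.5, 10.1, 15.0, 18.5, 19.0, 24.5, 24.6
Best 5: 0.9, 1.3, 5.2, 9.5, 10.1
Average of best = 27 / 5 = 5.4
Raw index = 5.4 * 0.96 = 5.184
Handicap index = round(5.184, 1) = 5.2

5.2


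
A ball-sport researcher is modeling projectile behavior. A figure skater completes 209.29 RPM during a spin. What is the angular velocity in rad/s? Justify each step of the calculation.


omega = RPM * 2 * pi / 60
omega = 209.29 * 2 * 3.14159 / 60
omega = 1315.0079 / 60 = 21.9168 rad/s

21.9168 rad/s


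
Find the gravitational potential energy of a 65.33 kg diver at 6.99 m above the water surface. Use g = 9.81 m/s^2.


PE = m * g * h
PE = 65.33 * 9.81 * 6.99
PE = 640.8873 * 6.99 = 4479.8022 J

4479.8022 J


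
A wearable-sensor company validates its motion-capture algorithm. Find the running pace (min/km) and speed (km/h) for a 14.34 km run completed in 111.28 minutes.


Pace = time / distance = 111.28 min / 14.34 km = 7.7601 min/km
Speed = distance / time_in_hours = 14.34 / 1.8547 hr
Speed = 7.7318 km/h

7.7601 min/km, 7.7318 km/h


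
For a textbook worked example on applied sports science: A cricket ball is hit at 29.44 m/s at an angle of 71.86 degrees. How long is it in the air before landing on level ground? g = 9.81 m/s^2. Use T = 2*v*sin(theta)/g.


T = 2*v*sin(theta)/g
sin(theta) = sin(71.86 deg) = 0.9503
T = 2*29.44*0.9503 / 9.81
T = 55.9536 / 9.81 = 5.7037 s

5.7037 s


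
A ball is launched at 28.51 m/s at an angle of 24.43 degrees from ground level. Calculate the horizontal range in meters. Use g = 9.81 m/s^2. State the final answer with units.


R = v^2 * sin(2*theta) / g
Convert angle to radians: theta = 24.43 deg = 0.4264 rad
sin(2*theta) = sin(0.8528) = 0.7531
R = 28.51^2 * 0.7531 / 9.81
R = 812.8201 * 0.7531 / 9.81 = 62.3994 m

62.3994 m


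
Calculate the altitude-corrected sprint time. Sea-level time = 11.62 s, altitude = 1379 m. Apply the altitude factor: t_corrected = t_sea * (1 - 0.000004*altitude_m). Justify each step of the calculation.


Correction factor = 1 - 0.000004 * 1379 = 0.994484
t_corrected = t_sea * factor = 11.62 * 0.994484
t_corrected = 11.5559 s

11.5559 s


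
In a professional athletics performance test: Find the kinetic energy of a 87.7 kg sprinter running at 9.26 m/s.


KE = 0.5 * m * v^2
KE = 0.5 * 87.7 * 9.26^2
KE = 0.5 * 87.7 * 85.7476 = 3760.0323 J

3760.0323 J
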